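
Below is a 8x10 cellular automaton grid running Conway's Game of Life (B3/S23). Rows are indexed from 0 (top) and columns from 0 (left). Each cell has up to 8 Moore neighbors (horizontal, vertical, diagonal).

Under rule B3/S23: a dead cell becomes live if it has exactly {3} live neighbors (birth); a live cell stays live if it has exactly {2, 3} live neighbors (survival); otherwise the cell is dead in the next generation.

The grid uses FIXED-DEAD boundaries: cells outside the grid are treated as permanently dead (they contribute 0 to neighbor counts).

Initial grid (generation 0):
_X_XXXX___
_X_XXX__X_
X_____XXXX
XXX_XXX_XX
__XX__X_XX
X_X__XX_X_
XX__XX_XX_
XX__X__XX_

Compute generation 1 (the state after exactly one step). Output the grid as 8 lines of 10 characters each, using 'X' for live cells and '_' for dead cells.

Answer: ___X__X___
XX_X____XX
X_________
X_X_X_____
X_________
X_X_______
__XXX____X
XX__XXXXX_

Derivation:
Simulating step by step:
Generation 0 (given above): 44 live cells
Generation 1: 25 live cells
(generation 1 grid is the final answer)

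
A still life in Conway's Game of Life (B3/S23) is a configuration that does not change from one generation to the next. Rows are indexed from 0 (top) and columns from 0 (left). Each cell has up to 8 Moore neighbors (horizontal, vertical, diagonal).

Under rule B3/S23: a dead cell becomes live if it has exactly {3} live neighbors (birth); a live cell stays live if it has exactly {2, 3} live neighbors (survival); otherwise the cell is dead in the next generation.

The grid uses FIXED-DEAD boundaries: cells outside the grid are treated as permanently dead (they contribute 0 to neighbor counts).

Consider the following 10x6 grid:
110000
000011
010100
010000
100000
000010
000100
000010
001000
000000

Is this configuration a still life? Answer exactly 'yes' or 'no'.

Compute generation 1 and compare to generation 0 (given above):
Generation 1:
000000
111010
001010
111000
000000
000000
000110
000100
000000
000000
Cell (0,0) differs: gen0=1 vs gen1=0 -> NOT a still life.

Answer: no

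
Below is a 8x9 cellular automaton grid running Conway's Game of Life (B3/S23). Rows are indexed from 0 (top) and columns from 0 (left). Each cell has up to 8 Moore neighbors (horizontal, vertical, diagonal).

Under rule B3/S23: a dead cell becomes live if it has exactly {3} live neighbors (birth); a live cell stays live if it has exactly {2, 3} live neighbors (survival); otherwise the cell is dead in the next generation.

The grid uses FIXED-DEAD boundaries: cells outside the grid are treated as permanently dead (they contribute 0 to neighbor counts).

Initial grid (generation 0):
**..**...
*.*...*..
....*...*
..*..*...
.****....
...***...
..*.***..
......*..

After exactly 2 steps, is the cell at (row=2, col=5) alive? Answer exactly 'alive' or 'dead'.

Answer: alive

Derivation:
Simulating step by step:
Generation 0 (given above): 23 live cells
Generation 1: 17 live cells
**...*...
*..**....
.*.*.*...
.**..*...
.*.......
.*....*..
......*..
......*..
Generation 2: 18 live cells
**..*....
*..*.*...
**.*.*...
**..*....
**.......
.........
.....***.
.........

Cell (2,5) at generation 2: 1 -> alive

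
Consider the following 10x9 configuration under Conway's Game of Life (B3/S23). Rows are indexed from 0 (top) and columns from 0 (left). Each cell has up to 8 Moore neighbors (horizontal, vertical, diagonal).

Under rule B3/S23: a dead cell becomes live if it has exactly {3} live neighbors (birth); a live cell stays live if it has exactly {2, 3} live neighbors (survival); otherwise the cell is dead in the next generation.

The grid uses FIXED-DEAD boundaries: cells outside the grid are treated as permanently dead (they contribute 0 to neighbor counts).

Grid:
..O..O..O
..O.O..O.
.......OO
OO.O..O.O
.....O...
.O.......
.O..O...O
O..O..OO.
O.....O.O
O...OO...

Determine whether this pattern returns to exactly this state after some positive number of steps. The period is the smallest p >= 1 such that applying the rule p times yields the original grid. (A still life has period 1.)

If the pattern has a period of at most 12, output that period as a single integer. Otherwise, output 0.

Simulating and comparing each generation to the original:
Gen 0 (original, given above): 28 live cells
Gen 1: 28 live cells, differs from original
Gen 2: 24 live cells, differs from original
Gen 3: 20 live cells, differs from original
Gen 4: 22 live cells, differs from original
Gen 5: 29 live cells, differs from original
Gen 6: 24 live cells, differs from original
Gen 7: 33 live cells, differs from original
Gen 8: 29 live cells, differs from original
Gen 9: 28 live cells, differs from original
Gen 10: 23 live cells, differs from original
Gen 11: 19 live cells, differs from original
Gen 12: 15 live cells, differs from original
No period found within 12 steps.

Answer: 0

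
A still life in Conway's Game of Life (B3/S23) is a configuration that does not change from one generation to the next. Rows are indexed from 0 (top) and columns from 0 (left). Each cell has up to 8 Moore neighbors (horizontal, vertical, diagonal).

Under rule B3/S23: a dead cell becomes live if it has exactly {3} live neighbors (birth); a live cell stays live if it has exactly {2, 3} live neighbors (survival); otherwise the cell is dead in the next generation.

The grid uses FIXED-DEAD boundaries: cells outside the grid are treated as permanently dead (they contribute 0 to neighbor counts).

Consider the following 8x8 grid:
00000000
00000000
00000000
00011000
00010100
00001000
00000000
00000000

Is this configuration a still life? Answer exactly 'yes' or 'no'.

Compute generation 1 and compare to generation 0 (given above):
Generation 1:
00000000
00000000
00000000
00011000
00010100
00001000
00000000
00000000
The grids are IDENTICAL -> still life.

Answer: yes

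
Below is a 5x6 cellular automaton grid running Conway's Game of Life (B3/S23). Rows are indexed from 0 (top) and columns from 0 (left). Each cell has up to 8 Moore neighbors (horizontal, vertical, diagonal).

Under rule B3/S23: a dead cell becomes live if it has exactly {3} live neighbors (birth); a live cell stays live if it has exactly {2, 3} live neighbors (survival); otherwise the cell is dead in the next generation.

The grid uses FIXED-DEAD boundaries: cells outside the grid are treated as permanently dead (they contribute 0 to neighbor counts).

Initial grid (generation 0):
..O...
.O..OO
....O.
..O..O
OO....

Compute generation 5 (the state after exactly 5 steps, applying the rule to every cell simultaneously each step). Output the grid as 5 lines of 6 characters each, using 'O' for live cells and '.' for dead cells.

Simulating step by step:
Generation 0 (given above): 9 live cells
Generation 1: 7 live cells
......
...OOO
...OO.
.O....
.O....
Generation 2: 7 live cells
....O.
...O.O
..OO.O
..O...
......
Generation 3: 8 live cells
....O.
..OO.O
..OO..
..OO..
......
Generation 4: 6 live cells
...OO.
..O...
.O....
..OO..
......
Generation 5: 6 live cells
(generation 5 grid is the final answer)

Answer: ...O..
..OO..
.O.O..
..O...
......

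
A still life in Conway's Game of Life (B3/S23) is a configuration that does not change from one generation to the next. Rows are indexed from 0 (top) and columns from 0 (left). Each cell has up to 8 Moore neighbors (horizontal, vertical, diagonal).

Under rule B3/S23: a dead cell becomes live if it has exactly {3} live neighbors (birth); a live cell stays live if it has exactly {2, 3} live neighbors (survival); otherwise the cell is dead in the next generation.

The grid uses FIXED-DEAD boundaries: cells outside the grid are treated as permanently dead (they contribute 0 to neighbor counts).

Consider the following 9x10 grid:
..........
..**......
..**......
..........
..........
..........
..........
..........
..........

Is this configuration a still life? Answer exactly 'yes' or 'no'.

Answer: yes

Derivation:
Compute generation 1 and compare to generation 0 (given above):
Generation 1:
..........
..**......
..**......
..........
..........
..........
..........
..........
..........
The grids are IDENTICAL -> still life.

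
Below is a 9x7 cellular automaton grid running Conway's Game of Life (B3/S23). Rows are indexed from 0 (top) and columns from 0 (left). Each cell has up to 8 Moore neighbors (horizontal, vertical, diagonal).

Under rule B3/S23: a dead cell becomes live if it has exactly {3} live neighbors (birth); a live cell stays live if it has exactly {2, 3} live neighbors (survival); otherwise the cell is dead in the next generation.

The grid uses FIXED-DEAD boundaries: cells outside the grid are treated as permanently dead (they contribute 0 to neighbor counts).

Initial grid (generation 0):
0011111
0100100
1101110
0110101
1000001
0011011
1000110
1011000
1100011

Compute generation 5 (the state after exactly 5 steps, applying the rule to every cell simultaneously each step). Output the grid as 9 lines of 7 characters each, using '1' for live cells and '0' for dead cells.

Simulating step by step:
Generation 0 (given above): 32 live cells
Generation 1: 25 live cells
0011110
1100001
1000000
0010101
0000101
0101001
0000011
1011001
1110000
Generation 2: 32 live cells
0111110
1111110
1000010
0001000
0010101
0000101
0101111
1011011
1011000
Generation 3: 18 live cells
1000010
1000001
1000010
0001110
0000100
0010001
0100000
1000001
0011100
Generation 4: 14 live cells
0000000
1100011
0000011
0001010
0000100
0000000
0100000
0111000
0001000
Generation 5: 9 live cells
(generation 5 grid is the final answer)

Answer: 0000000
0000011
0000000
0000011
0000100
0000000
0100000
0101000
0001000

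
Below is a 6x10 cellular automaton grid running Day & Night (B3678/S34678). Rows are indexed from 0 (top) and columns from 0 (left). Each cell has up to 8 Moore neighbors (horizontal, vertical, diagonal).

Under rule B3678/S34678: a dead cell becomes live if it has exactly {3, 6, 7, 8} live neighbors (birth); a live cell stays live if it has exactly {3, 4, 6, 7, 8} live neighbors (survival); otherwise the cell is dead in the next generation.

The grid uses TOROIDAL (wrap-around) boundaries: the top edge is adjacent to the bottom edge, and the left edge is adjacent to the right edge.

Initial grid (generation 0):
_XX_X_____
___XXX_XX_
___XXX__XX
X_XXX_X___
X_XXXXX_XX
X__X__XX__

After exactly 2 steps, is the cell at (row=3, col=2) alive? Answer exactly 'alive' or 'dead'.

Simulating step by step:
Generation 0 (given above): 30 live cells
Generation 1: 28 live cells
__X_X___X_
____XXX_XX
___XX___XX
X_XXXXX__X
X_XX__X__X
X_____XXX_
Generation 2: 24 live cells
___X___XX_
____XX__XX
__X_XX__X_
X_XX_X_X__
X_XX__X___
__X__X_XX_

Cell (3,2) at generation 2: 1 -> alive

Answer: alive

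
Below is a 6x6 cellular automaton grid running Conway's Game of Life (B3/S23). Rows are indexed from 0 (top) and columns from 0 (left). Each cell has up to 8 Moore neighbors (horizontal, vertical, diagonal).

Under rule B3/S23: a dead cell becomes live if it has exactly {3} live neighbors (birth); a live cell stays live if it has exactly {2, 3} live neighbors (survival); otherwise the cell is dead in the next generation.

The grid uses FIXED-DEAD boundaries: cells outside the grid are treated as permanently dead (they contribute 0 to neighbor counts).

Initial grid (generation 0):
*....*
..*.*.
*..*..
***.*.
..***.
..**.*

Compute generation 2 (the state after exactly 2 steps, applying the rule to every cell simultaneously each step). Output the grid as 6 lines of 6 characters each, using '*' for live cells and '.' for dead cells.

Answer: ......
...**.
**..**
....**
......
......

Derivation:
Simulating step by step:
Generation 0 (given above): 16 live cells
Generation 1: 9 live cells
......
.*.**.
*...*.
*...*.
.....*
..*...
Generation 2: 8 live cells
(generation 2 grid is the final answer)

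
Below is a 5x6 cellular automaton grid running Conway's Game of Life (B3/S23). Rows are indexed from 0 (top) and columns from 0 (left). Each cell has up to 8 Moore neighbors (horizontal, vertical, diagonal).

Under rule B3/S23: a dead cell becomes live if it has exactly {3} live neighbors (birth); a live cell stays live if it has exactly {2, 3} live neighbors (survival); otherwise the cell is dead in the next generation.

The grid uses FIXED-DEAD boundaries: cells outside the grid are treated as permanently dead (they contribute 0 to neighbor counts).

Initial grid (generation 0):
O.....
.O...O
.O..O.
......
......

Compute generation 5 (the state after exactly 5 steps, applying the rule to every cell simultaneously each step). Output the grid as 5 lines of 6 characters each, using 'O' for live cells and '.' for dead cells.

Simulating step by step:
Generation 0 (given above): 5 live cells
Generation 1: 2 live cells
......
OO....
......
......
......
Generation 2: 0 live cells
......
......
......
......
......
Generation 3: 0 live cells
......
......
......
......
......
Generation 4: 0 live cells
......
......
......
......
......
Generation 5: 0 live cells
(generation 5 grid is the final answer)

Answer: ......
......
......
......
......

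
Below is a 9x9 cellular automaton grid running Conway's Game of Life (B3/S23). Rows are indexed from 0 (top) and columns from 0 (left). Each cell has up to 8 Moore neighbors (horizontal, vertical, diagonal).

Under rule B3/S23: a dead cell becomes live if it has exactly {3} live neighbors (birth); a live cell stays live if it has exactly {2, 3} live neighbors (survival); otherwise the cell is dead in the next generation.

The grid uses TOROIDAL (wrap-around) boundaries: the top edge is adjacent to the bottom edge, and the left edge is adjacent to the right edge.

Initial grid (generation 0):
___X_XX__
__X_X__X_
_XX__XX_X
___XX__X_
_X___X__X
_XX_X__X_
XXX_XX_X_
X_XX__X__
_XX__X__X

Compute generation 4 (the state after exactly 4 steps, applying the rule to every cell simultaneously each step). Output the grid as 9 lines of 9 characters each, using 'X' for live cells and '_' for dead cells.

Simulating step by step:
Generation 0 (given above): 35 live cells
Generation 1: 37 live cells
_X_X_XXX_
_XX_X__X_
_XX__XX_X
_X_XX__XX
XX___XXXX
____X__X_
X___XX_X_
______XX_
XX___X_X_
Generation 2: 28 live cells
___X_X_X_
____X___X
_____XX_X
___XX____
_XXX_X___
_X__X____
____XX_X_
XX__X__X_
XXX_XX___
Generation 3: 30 live cells
XXXX_XX_X
____X___X
___X_X_X_
___X__X__
_X___X___
_X____X__
XX_XXXX_X
X_X______
X_X__X___
Generation 4: 32 live cells
(generation 4 grid is the final answer)

Answer: __XX_XXXX
_X______X
___X_XXX_
__X__XX__
__X__XX__
_X____XX_
___XXXXXX
__X___X__
____XXX__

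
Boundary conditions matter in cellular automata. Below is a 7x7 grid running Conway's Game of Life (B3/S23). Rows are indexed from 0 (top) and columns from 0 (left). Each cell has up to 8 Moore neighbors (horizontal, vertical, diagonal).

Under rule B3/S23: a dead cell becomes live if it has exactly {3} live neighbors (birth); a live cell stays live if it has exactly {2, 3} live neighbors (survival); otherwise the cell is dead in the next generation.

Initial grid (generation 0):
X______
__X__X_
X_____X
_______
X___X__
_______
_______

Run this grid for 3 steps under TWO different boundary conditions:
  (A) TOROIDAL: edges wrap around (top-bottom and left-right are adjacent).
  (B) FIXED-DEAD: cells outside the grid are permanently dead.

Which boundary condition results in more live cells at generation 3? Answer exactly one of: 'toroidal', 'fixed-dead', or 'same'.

Under TOROIDAL boundary, generation 3:
_______
X______
_X____X
X_____X
_______
_______
_______
Population = 5

Under FIXED-DEAD boundary, generation 3:
_______
_______
_______
_______
_______
_______
_______
Population = 0

Comparison: toroidal=5, fixed-dead=0 -> toroidal

Answer: toroidal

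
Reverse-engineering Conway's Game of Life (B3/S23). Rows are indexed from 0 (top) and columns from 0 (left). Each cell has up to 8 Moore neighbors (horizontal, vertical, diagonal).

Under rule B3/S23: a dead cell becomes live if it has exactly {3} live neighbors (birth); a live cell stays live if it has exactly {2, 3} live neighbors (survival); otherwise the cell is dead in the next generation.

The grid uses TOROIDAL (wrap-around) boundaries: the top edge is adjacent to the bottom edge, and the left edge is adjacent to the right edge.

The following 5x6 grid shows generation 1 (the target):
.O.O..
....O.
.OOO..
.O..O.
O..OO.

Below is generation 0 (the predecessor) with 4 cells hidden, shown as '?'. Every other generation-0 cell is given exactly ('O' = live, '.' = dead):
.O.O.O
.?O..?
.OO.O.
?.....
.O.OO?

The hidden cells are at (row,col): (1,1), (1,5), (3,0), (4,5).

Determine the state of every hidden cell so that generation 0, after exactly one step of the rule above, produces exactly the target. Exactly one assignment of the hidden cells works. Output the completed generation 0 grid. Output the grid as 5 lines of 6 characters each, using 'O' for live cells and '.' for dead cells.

Hidden generation-0 cells (in order): (1,1), (1,5), (3,0), (4,5).
A hidden cell only influences target cells in its own 3x3 neighborhood. Try each of the 2^4 = 16 assignments, step the completed generation 0 forward once under B3/S23, and compare with the target:
  (1,1)=. (1,5)=. (3,0)=. (4,5)=. -> step gives (0,0)='O' but target has '.' -> reject
  (1,1)=. (1,5)=. (3,0)=. (4,5)=O -> step gives (0,5)='O' but target has '.' -> reject
  (1,1)=. (1,5)=. (3,0)=O (4,5)=. -> step gives (0,0)='O' but target has '.' -> reject
  (1,1)=. (1,5)=. (3,0)=O (4,5)=O -> step gives (0,5)='O' but target has '.' -> reject
  (1,1)=. (1,5)=O (3,0)=. (4,5)=. -> step gives (0,5)='O' but target has '.' -> reject
  (1,1)=. (1,5)=O (3,0)=. (4,5)=O -> step gives (0,5)='O' but target has '.' -> reject
  (1,1)=. (1,5)=O (3,0)=O (4,5)=. -> step gives (0,5)='O' but target has '.' -> reject
  (1,1)=. (1,5)=O (3,0)=O (4,5)=O -> step gives (0,5)='O' but target has '.' -> reject
  (1,1)=O (1,5)=. (3,0)=. (4,5)=. -> step reproduces the target at every cell -> ACCEPT
  (1,1)=O (1,5)=. (3,0)=. (4,5)=O -> step gives (0,5)='O' but target has '.' -> reject
  (1,1)=O (1,5)=. (3,0)=O (4,5)=. -> step gives (2,0)='O' but target has '.' -> reject
  (1,1)=O (1,5)=. (3,0)=O (4,5)=O -> step gives (0,5)='O' but target has '.' -> reject
  (1,1)=O (1,5)=O (3,0)=. (4,5)=. -> step gives (0,5)='O' but target has '.' -> reject
  (1,1)=O (1,5)=O (3,0)=. (4,5)=O -> step gives (0,5)='O' but target has '.' -> reject
  (1,1)=O (1,5)=O (3,0)=O (4,5)=. -> step gives (0,5)='O' but target has '.' -> reject
  (1,1)=O (1,5)=O (3,0)=O (4,5)=O -> step gives (0,5)='O' but target has '.' -> reject
Unique solution: (1,1)=live, (1,5)=dead, (3,0)=dead, (4,5)=dead.
Check: live-neighbor counts of every cell in the completed generation 0:
436341
445432
233301
234432
314232
Applying B3/S23 to generation 0 with these counts gives:
.O.O..
....O.
.OOO..
.O..O.
O..OO.
which matches the target exactly.

Answer: .O.O.O
.OO...
.OO.O.
......
.O.OO.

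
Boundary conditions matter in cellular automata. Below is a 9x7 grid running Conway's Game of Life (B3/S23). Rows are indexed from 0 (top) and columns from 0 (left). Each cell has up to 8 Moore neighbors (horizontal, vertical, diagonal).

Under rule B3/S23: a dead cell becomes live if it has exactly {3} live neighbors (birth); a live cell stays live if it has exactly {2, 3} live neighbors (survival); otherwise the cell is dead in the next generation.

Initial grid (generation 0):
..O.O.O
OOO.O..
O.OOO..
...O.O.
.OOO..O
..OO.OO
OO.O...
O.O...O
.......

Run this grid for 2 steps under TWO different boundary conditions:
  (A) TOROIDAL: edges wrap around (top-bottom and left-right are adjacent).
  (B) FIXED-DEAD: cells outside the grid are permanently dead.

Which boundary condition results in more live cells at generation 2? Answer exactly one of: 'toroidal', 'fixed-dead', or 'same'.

Under TOROIDAL boundary, generation 2:
..OO...
....O..
.O..O..
.......
.O.....
.......
O..OO..
..O....
...OOO.
Population = 13

Under FIXED-DEAD boundary, generation 2:
.......
.O..OO.
....OO.
.....OO
......O
OO.....
O..OO.O
.O.OOO.
.......
Population = 18

Comparison: toroidal=13, fixed-dead=18 -> fixed-dead

Answer: fixed-dead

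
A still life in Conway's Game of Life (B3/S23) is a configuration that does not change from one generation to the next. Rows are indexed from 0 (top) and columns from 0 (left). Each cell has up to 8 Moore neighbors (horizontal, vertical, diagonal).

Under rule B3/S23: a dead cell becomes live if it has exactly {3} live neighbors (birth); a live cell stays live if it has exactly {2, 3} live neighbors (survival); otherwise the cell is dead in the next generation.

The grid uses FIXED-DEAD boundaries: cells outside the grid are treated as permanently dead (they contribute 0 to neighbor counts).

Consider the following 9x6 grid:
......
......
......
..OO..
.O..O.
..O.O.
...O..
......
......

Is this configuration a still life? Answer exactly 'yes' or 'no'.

Compute generation 1 and compare to generation 0 (given above):
Generation 1:
......
......
......
..OO..
.O..O.
..O.O.
...O..
......
......
The grids are IDENTICAL -> still life.

Answer: yes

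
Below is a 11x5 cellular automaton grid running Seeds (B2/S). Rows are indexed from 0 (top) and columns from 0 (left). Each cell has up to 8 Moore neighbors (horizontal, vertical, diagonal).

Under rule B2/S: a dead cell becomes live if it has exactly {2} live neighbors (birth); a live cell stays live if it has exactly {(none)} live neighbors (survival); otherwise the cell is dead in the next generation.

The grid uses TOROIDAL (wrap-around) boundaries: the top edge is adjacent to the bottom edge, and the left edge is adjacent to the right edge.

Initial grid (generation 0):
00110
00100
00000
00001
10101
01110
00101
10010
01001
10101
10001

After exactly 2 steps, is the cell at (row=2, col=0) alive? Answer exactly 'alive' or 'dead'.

Simulating step by step:
Generation 0 (given above): 21 live cells
Generation 1: 4 live cells
10000
01000
00010
01000
00000
00000
00000
00000
00000
00000
00000
Generation 2: 7 live cells
01000
10101
11000
00100
00000
00000
00000
00000
00000
00000
00000

Cell (2,0) at generation 2: 1 -> alive

Answer: alive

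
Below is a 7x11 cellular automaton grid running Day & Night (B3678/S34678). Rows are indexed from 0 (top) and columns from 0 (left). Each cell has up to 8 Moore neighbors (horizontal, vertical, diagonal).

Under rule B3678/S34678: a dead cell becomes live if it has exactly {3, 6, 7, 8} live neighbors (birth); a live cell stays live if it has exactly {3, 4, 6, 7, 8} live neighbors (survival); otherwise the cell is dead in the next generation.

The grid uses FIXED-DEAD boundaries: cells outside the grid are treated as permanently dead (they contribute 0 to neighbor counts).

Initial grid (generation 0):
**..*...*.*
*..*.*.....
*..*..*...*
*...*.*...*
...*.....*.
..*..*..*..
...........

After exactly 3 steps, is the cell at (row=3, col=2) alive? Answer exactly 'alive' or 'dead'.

Simulating step by step:
Generation 0 (given above): 21 live cells
Generation 1: 9 live cells
...........
*.*......*.
.*.........
...*.*...*.
....**.....
...........
...........
Generation 2: 3 live cells
...........
.*.........
..*........
...........
....*......
...........
...........
Generation 3: 0 live cells
...........
...........
...........
...........
...........
...........
...........

Cell (3,2) at generation 3: 0 -> dead

Answer: dead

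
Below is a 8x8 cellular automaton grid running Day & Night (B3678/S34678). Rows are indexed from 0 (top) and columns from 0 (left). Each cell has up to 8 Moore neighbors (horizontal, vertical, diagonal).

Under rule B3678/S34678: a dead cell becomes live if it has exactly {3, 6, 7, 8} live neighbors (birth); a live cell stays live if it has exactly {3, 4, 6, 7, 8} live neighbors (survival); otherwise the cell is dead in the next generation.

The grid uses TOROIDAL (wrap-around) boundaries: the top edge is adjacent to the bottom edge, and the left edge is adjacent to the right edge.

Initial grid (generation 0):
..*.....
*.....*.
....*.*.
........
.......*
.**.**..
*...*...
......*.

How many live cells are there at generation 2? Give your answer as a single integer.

Simulating step by step:
Generation 0 (given above): 13 live cells
Generation 1: 9 live cells
.......*
.....*.*
.....*.*
........
........
*..*....
.*.*....
........
Generation 2: 4 live cells
......*.
*.......
........
........
........
..*.....
..*.....
........
Population at generation 2: 4

Answer: 4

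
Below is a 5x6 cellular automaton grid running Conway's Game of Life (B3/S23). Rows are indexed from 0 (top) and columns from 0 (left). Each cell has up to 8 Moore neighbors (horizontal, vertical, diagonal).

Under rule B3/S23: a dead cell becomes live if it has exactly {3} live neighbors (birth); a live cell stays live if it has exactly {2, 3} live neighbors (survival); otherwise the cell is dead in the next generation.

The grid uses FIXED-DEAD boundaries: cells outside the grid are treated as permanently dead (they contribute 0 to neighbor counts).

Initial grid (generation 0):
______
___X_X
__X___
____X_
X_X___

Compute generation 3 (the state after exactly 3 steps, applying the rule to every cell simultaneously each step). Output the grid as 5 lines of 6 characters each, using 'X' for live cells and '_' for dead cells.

Simulating step by step:
Generation 0 (given above): 6 live cells
Generation 1: 4 live cells
______
______
___XX_
_X_X__
______
Generation 2: 6 live cells
______
______
__XXX_
__XXX_
______
Generation 3: 6 live cells
(generation 3 grid is the final answer)

Answer: ______
___X__
__X_X_
__X_X_
___X__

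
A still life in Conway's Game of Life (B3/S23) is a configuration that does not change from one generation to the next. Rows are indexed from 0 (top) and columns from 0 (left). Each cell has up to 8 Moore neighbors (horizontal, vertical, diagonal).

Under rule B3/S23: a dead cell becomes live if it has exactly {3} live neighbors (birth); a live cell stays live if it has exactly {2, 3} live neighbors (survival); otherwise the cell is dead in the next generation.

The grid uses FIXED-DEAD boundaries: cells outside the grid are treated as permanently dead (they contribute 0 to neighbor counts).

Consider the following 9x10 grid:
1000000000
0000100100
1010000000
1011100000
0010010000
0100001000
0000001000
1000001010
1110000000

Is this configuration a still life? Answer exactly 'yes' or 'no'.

Compute generation 1 and compare to generation 0 (given above):
Generation 1:
0000000000
0100000000
0010100000
0010100000
0010110000
0000011000
0000011000
1000000100
1100000000
Cell (0,0) differs: gen0=1 vs gen1=0 -> NOT a still life.

Answer: no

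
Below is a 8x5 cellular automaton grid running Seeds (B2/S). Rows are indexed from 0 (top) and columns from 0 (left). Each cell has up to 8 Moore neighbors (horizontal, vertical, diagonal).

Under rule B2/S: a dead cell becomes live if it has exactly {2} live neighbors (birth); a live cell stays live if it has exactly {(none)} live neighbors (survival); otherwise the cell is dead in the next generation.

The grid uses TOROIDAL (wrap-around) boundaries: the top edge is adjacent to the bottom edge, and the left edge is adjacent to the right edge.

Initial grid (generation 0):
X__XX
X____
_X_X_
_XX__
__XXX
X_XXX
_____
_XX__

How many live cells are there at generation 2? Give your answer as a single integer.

Simulating step by step:
Generation 0 (given above): 17 live cells
Generation 1: 1 live cells
_____
_____
____X
_____
_____
_____
_____
_____
Generation 2: 0 live cells
_____
_____
_____
_____
_____
_____
_____
_____
Population at generation 2: 0

Answer: 0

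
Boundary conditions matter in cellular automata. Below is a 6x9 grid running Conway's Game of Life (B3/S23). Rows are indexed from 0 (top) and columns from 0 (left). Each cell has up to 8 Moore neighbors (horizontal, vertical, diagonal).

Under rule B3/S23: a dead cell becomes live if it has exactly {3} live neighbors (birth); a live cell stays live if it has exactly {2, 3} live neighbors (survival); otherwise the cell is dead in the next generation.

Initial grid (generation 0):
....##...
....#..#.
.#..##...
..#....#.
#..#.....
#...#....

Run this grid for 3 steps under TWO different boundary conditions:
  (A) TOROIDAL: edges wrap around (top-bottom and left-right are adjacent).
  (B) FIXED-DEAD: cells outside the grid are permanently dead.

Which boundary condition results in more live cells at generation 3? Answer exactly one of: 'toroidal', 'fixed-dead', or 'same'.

Under TOROIDAL boundary, generation 3:
.....##..
.....###.
.#.......
##.......
##.......
.#...##..
Population = 13

Under FIXED-DEAD boundary, generation 3:
....##...
....#.#..
.........
..#......
..#......
.........
Population = 6

Comparison: toroidal=13, fixed-dead=6 -> toroidal

Answer: toroidal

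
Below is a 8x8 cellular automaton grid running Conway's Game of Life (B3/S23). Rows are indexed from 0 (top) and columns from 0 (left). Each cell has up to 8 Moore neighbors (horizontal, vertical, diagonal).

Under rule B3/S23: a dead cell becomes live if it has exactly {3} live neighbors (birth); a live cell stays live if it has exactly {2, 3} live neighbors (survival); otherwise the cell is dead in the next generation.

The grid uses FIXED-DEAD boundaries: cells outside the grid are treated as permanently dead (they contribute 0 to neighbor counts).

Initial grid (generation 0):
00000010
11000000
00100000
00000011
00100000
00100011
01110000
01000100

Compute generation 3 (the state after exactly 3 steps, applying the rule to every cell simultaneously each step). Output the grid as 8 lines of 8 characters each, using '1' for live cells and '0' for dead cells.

Simulating step by step:
Generation 0 (given above): 15 live cells
Generation 1: 6 live cells
00000000
01000000
01000000
00000000
00000000
00000000
01010010
01000000
Generation 2: 2 live cells
00000000
00000000
00000000
00000000
00000000
00000000
00100000
00100000
Generation 3: 0 live cells
(generation 3 grid is the final answer)

Answer: 00000000
00000000
00000000
00000000
00000000
00000000
00000000
00000000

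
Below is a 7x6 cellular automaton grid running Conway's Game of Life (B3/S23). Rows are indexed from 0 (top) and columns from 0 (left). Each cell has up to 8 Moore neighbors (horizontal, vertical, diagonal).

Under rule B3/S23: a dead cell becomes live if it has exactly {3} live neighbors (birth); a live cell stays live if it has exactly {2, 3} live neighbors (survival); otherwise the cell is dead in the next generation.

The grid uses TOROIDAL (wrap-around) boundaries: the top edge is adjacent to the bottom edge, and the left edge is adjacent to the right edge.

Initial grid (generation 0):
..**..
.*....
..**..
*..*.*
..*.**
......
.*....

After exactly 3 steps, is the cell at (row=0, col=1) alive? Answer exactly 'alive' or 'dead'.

Simulating step by step:
Generation 0 (given above): 12 live cells
Generation 1: 16 live cells
.**...
.*....
*****.
**...*
*..***
......
..*...
Generation 2: 11 live cells
.**...
......
...**.
......
.*..*.
...***
.**...
Generation 3: 17 live cells
.**...
..**..
......
...**.
...***
**.***
**..*.

Cell (0,1) at generation 3: 1 -> alive

Answer: alive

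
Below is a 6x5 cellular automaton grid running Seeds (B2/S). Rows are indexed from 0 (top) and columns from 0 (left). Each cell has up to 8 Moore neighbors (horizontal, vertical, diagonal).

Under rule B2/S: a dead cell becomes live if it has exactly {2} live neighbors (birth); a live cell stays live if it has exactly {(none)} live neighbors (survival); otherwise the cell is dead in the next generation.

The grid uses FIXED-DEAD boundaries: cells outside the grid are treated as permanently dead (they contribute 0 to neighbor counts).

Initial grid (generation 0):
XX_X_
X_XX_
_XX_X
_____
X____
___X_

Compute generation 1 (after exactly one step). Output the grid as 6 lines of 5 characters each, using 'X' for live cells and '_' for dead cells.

Answer: ____X
_____
X____
X_XX_
_____
_____

Derivation:
Simulating step by step:
Generation 0 (given above): 11 live cells
Generation 1: 5 live cells
(generation 1 grid is the final answer)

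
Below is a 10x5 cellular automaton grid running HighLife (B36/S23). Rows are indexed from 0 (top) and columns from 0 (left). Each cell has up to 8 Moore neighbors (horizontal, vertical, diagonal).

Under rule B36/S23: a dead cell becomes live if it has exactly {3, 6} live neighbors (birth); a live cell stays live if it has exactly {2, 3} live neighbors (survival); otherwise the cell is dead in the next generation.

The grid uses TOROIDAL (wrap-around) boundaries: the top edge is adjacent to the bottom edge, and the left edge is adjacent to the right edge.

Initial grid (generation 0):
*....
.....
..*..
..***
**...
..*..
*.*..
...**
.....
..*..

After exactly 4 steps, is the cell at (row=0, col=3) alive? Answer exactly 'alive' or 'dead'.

Answer: dead

Derivation:
Simulating step by step:
Generation 0 (given above): 13 live cells
Generation 1: 16 live cells
.....
.....
..*..
*.***
**..*
*.*..
.**.*
...**
...*.
.....
Generation 2: 13 live cells
.....
.....
.**.*
..*..
.....
.**..
.**.*
*...*
...**
.....
Generation 3: 19 live cells
.....
.....
.***.
.***.
.**..
****.
..*.*
.**..
*..**
.....
Generation 4: 17 live cells
.....
..*..
.*.*.
*....
....*
*...*
.*..*
.**..
*****
....*

Cell (0,3) at generation 4: 0 -> dead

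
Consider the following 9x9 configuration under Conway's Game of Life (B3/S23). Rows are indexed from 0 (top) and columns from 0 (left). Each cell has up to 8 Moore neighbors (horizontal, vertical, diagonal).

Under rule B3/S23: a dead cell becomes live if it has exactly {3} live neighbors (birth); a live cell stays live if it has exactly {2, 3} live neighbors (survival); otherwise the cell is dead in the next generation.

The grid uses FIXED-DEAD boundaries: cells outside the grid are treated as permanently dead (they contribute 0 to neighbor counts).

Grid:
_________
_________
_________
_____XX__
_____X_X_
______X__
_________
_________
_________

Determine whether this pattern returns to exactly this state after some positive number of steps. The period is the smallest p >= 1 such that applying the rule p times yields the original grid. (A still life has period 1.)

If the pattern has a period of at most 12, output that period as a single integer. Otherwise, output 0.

Answer: 1

Derivation:
Simulating and comparing each generation to the original:
Gen 0 (original, given above): 5 live cells
Gen 1: 5 live cells, MATCHES original -> period = 1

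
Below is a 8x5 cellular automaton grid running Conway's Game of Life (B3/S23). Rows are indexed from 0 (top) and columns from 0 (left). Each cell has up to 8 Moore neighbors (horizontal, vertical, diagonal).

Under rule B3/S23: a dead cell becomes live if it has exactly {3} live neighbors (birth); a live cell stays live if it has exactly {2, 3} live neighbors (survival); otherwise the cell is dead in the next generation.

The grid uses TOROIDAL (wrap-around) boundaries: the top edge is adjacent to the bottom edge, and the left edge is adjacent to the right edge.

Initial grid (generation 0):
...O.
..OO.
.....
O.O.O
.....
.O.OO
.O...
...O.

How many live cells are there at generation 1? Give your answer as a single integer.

Simulating step by step:
Generation 0 (given above): 11 live cells
Generation 1: 15 live cells
...OO
..OO.
.OO.O
.....
.OO..
O.O..
O..OO
..O..
Population at generation 1: 15

Answer: 15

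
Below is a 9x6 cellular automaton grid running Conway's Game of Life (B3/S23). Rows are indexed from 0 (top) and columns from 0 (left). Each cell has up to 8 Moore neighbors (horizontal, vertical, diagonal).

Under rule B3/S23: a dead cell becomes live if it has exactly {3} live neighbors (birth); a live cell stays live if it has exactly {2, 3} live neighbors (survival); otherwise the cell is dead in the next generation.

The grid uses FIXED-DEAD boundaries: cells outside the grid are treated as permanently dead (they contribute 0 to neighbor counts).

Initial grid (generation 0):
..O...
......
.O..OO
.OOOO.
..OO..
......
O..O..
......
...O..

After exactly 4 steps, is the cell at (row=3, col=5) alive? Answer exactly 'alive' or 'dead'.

Simulating step by step:
Generation 0 (given above): 13 live cells
Generation 1: 9 live cells
......
......
.O..OO
.O...O
.O..O.
..OO..
......
......
......
Generation 2: 11 live cells
......
......
....OO
OOO..O
.O.OO.
..OO..
......
......
......
Generation 3: 12 live cells
......
......
.O..OO
OOO..O
O...O.
..OOO.
......
......
......
Generation 4: 15 live cells
......
......
OOO.OO
O.OO.O
O...OO
...OO.
...O..
......
......

Cell (3,5) at generation 4: 1 -> alive

Answer: alive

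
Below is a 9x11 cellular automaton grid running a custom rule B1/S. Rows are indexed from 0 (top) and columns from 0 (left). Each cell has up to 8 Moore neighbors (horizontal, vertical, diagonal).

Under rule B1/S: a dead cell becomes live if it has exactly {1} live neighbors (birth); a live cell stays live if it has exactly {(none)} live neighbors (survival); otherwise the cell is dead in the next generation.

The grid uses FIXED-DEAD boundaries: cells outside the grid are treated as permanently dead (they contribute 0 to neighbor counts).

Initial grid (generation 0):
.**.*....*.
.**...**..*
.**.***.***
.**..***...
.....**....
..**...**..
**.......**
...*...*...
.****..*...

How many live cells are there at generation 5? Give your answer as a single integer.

Answer: 10

Derivation:
Simulating step by step:
Generation 0 (given above): 39 live cells
Generation 1: 5 live cells
...........
...........
...........
...........
*........*.
...........
...........
.....*.....
*....*.....
Generation 2: 19 live cells
...........
...........
...........
**......***
.*......*.*
**......***
....***....
**.........
.*.........
Generation 3: 6 live cells
...........
...........
..*....*...
...........
...........
...*.......
...*.......
...*...*...
...........
Generation 4: 30 live cells
...........
.***..***..
.*.*..*.*..
.***..***..
..***......
...........
......***..
......*.*..
..***.***..
Generation 5: 10 live cells
*...**...*.
...........
...........
...........
*........*.
.*.......*.
...........
.*.........
.*.........
Population at generation 5: 10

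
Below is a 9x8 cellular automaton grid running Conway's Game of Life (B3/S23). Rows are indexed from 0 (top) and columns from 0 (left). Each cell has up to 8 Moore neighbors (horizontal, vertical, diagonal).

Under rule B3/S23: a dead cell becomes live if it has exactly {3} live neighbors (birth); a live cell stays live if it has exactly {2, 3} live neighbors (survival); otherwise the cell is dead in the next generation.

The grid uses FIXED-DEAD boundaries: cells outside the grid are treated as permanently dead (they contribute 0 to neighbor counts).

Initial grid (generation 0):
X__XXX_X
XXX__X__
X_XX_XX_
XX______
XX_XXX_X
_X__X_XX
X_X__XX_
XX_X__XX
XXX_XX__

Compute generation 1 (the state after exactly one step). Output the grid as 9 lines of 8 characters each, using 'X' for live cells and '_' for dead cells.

Simulating step by step:
Generation 0 (given above): 40 live cells
Generation 1: 28 live cells
(generation 1 grid is the final answer)

Answer: X_XXXXX_
X_______
___XXXX_
________
___XXX_X
_______X
X_XXX___
___X___X
X_XXXXX_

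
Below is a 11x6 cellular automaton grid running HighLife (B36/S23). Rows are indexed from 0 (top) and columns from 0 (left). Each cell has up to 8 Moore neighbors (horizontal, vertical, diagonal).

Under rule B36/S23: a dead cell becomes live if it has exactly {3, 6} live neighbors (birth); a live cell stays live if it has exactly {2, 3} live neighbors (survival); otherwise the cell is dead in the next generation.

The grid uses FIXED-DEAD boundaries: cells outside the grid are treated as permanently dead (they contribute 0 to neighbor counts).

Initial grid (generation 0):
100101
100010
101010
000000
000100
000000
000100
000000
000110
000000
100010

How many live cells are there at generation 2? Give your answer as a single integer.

Simulating step by step:
Generation 0 (given above): 14 live cells
Generation 1: 11 live cells
000010
100011
010100
000100
000000
000000
000000
000110
000000
000110
000000
Generation 2: 8 live cells
000011
000111
001100
001000
000000
000000
000000
000000
000000
000000
000000
Population at generation 2: 8

Answer: 8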